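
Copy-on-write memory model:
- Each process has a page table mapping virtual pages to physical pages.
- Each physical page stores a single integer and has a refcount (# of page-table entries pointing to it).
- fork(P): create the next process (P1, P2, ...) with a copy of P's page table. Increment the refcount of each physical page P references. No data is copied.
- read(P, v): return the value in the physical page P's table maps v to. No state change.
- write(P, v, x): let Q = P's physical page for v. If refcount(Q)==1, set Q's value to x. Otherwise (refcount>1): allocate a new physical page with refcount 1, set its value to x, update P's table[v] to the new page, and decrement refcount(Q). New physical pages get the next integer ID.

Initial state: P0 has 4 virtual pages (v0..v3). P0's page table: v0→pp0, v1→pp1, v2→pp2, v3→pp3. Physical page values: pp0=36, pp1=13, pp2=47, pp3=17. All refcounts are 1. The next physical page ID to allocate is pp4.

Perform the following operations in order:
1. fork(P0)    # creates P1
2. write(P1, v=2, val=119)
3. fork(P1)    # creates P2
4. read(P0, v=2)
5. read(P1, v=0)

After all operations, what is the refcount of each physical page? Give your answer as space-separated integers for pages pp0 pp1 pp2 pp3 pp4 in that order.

Answer: 3 3 1 3 2

Derivation:
Op 1: fork(P0) -> P1. 4 ppages; refcounts: pp0:2 pp1:2 pp2:2 pp3:2
Op 2: write(P1, v2, 119). refcount(pp2)=2>1 -> COPY to pp4. 5 ppages; refcounts: pp0:2 pp1:2 pp2:1 pp3:2 pp4:1
Op 3: fork(P1) -> P2. 5 ppages; refcounts: pp0:3 pp1:3 pp2:1 pp3:3 pp4:2
Op 4: read(P0, v2) -> 47. No state change.
Op 5: read(P1, v0) -> 36. No state change.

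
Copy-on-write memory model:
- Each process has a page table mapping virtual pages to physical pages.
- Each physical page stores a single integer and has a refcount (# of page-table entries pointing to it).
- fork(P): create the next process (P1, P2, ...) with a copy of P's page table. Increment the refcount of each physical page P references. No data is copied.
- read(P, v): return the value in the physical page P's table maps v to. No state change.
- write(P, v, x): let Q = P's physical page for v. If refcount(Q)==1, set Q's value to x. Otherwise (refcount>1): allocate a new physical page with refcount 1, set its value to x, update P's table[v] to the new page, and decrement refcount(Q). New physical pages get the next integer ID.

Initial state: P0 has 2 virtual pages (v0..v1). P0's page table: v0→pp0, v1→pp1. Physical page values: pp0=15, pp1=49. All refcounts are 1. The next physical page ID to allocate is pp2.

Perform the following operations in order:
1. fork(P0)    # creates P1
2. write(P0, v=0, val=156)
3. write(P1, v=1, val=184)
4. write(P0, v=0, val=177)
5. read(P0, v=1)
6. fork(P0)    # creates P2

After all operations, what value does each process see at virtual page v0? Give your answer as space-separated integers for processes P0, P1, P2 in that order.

Answer: 177 15 177

Derivation:
Op 1: fork(P0) -> P1. 2 ppages; refcounts: pp0:2 pp1:2
Op 2: write(P0, v0, 156). refcount(pp0)=2>1 -> COPY to pp2. 3 ppages; refcounts: pp0:1 pp1:2 pp2:1
Op 3: write(P1, v1, 184). refcount(pp1)=2>1 -> COPY to pp3. 4 ppages; refcounts: pp0:1 pp1:1 pp2:1 pp3:1
Op 4: write(P0, v0, 177). refcount(pp2)=1 -> write in place. 4 ppages; refcounts: pp0:1 pp1:1 pp2:1 pp3:1
Op 5: read(P0, v1) -> 49. No state change.
Op 6: fork(P0) -> P2. 4 ppages; refcounts: pp0:1 pp1:2 pp2:2 pp3:1
P0: v0 -> pp2 = 177
P1: v0 -> pp0 = 15
P2: v0 -> pp2 = 177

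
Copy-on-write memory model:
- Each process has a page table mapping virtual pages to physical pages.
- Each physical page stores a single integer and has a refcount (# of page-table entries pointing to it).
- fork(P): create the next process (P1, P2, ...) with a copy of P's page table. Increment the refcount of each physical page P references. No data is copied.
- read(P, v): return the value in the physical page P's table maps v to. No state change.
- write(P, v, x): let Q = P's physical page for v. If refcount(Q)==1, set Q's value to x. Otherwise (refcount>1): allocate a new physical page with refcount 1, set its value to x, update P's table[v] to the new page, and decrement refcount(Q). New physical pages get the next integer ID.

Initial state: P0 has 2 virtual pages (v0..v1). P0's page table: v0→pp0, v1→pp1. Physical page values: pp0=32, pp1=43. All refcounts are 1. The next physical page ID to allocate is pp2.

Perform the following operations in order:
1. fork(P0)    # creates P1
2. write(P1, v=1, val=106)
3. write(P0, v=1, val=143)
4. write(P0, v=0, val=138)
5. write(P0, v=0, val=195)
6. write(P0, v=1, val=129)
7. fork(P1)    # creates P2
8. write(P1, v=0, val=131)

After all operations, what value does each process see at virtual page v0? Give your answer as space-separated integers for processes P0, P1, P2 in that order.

Answer: 195 131 32

Derivation:
Op 1: fork(P0) -> P1. 2 ppages; refcounts: pp0:2 pp1:2
Op 2: write(P1, v1, 106). refcount(pp1)=2>1 -> COPY to pp2. 3 ppages; refcounts: pp0:2 pp1:1 pp2:1
Op 3: write(P0, v1, 143). refcount(pp1)=1 -> write in place. 3 ppages; refcounts: pp0:2 pp1:1 pp2:1
Op 4: write(P0, v0, 138). refcount(pp0)=2>1 -> COPY to pp3. 4 ppages; refcounts: pp0:1 pp1:1 pp2:1 pp3:1
Op 5: write(P0, v0, 195). refcount(pp3)=1 -> write in place. 4 ppages; refcounts: pp0:1 pp1:1 pp2:1 pp3:1
Op 6: write(P0, v1, 129). refcount(pp1)=1 -> write in place. 4 ppages; refcounts: pp0:1 pp1:1 pp2:1 pp3:1
Op 7: fork(P1) -> P2. 4 ppages; refcounts: pp0:2 pp1:1 pp2:2 pp3:1
Op 8: write(P1, v0, 131). refcount(pp0)=2>1 -> COPY to pp4. 5 ppages; refcounts: pp0:1 pp1:1 pp2:2 pp3:1 pp4:1
P0: v0 -> pp3 = 195
P1: v0 -> pp4 = 131
P2: v0 -> pp0 = 32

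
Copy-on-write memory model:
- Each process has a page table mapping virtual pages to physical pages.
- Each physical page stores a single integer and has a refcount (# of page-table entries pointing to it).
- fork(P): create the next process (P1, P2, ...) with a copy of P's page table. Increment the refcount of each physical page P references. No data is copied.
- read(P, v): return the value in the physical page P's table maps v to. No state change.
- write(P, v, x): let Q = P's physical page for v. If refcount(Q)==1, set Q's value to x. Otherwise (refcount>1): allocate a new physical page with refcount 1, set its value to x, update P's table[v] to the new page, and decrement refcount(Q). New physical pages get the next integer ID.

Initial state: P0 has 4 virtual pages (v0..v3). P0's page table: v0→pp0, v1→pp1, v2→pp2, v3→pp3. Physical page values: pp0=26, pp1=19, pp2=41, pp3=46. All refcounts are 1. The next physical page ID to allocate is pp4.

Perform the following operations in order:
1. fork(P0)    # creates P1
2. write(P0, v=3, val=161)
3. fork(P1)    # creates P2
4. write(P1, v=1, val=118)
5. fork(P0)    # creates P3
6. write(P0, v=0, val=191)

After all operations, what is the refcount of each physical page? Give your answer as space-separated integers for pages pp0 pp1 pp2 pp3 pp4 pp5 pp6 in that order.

Answer: 3 3 4 2 2 1 1

Derivation:
Op 1: fork(P0) -> P1. 4 ppages; refcounts: pp0:2 pp1:2 pp2:2 pp3:2
Op 2: write(P0, v3, 161). refcount(pp3)=2>1 -> COPY to pp4. 5 ppages; refcounts: pp0:2 pp1:2 pp2:2 pp3:1 pp4:1
Op 3: fork(P1) -> P2. 5 ppages; refcounts: pp0:3 pp1:3 pp2:3 pp3:2 pp4:1
Op 4: write(P1, v1, 118). refcount(pp1)=3>1 -> COPY to pp5. 6 ppages; refcounts: pp0:3 pp1:2 pp2:3 pp3:2 pp4:1 pp5:1
Op 5: fork(P0) -> P3. 6 ppages; refcounts: pp0:4 pp1:3 pp2:4 pp3:2 pp4:2 pp5:1
Op 6: write(P0, v0, 191). refcount(pp0)=4>1 -> COPY to pp6. 7 ppages; refcounts: pp0:3 pp1:3 pp2:4 pp3:2 pp4:2 pp5:1 pp6:1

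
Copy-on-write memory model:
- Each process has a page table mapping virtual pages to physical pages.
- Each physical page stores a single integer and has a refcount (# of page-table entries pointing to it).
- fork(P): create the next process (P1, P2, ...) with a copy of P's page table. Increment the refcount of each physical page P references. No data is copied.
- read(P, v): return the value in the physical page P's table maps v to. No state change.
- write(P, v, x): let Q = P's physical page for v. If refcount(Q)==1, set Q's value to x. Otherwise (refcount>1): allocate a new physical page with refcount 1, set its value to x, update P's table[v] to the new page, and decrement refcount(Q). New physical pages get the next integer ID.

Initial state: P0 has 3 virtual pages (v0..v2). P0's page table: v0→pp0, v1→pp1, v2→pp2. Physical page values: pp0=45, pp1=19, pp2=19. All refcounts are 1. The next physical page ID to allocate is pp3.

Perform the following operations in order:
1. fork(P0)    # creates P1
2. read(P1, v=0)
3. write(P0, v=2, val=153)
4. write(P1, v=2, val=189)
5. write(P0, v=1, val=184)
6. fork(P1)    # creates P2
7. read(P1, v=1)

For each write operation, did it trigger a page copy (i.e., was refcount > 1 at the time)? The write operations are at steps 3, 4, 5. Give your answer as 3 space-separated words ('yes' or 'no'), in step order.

Op 1: fork(P0) -> P1. 3 ppages; refcounts: pp0:2 pp1:2 pp2:2
Op 2: read(P1, v0) -> 45. No state change.
Op 3: write(P0, v2, 153). refcount(pp2)=2>1 -> COPY to pp3. 4 ppages; refcounts: pp0:2 pp1:2 pp2:1 pp3:1
Op 4: write(P1, v2, 189). refcount(pp2)=1 -> write in place. 4 ppages; refcounts: pp0:2 pp1:2 pp2:1 pp3:1
Op 5: write(P0, v1, 184). refcount(pp1)=2>1 -> COPY to pp4. 5 ppages; refcounts: pp0:2 pp1:1 pp2:1 pp3:1 pp4:1
Op 6: fork(P1) -> P2. 5 ppages; refcounts: pp0:3 pp1:2 pp2:2 pp3:1 pp4:1
Op 7: read(P1, v1) -> 19. No state change.

yes no yes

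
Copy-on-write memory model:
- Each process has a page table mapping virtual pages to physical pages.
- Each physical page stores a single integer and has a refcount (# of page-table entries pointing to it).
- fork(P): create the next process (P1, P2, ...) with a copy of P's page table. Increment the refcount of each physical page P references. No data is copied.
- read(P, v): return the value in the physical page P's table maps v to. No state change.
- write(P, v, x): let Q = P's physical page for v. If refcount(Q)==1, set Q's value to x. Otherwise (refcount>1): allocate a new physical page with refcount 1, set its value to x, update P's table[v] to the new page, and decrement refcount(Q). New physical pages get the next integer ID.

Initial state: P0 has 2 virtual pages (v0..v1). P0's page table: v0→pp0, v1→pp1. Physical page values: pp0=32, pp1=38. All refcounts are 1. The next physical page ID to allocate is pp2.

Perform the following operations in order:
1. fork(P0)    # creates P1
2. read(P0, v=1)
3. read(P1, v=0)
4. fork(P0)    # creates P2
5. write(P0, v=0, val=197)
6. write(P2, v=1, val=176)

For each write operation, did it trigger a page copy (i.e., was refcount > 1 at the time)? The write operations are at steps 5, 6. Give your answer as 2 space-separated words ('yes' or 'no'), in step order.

Op 1: fork(P0) -> P1. 2 ppages; refcounts: pp0:2 pp1:2
Op 2: read(P0, v1) -> 38. No state change.
Op 3: read(P1, v0) -> 32. No state change.
Op 4: fork(P0) -> P2. 2 ppages; refcounts: pp0:3 pp1:3
Op 5: write(P0, v0, 197). refcount(pp0)=3>1 -> COPY to pp2. 3 ppages; refcounts: pp0:2 pp1:3 pp2:1
Op 6: write(P2, v1, 176). refcount(pp1)=3>1 -> COPY to pp3. 4 ppages; refcounts: pp0:2 pp1:2 pp2:1 pp3:1

yes yes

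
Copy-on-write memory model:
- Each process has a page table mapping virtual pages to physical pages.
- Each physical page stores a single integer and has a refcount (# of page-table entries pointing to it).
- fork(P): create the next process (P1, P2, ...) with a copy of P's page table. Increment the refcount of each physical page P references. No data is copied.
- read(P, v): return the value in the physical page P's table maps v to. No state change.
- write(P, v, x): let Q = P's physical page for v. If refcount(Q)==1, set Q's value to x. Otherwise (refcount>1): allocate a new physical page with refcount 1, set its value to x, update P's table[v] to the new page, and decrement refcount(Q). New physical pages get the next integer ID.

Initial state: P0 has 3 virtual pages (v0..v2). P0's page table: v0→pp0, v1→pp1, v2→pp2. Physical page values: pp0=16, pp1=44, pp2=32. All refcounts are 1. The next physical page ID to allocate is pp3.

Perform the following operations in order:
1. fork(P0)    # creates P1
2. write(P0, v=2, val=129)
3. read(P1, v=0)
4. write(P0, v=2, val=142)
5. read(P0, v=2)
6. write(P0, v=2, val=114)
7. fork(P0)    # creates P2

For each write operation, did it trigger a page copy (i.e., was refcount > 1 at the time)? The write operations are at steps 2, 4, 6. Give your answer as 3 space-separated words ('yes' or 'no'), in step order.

Op 1: fork(P0) -> P1. 3 ppages; refcounts: pp0:2 pp1:2 pp2:2
Op 2: write(P0, v2, 129). refcount(pp2)=2>1 -> COPY to pp3. 4 ppages; refcounts: pp0:2 pp1:2 pp2:1 pp3:1
Op 3: read(P1, v0) -> 16. No state change.
Op 4: write(P0, v2, 142). refcount(pp3)=1 -> write in place. 4 ppages; refcounts: pp0:2 pp1:2 pp2:1 pp3:1
Op 5: read(P0, v2) -> 142. No state change.
Op 6: write(P0, v2, 114). refcount(pp3)=1 -> write in place. 4 ppages; refcounts: pp0:2 pp1:2 pp2:1 pp3:1
Op 7: fork(P0) -> P2. 4 ppages; refcounts: pp0:3 pp1:3 pp2:1 pp3:2

yes no no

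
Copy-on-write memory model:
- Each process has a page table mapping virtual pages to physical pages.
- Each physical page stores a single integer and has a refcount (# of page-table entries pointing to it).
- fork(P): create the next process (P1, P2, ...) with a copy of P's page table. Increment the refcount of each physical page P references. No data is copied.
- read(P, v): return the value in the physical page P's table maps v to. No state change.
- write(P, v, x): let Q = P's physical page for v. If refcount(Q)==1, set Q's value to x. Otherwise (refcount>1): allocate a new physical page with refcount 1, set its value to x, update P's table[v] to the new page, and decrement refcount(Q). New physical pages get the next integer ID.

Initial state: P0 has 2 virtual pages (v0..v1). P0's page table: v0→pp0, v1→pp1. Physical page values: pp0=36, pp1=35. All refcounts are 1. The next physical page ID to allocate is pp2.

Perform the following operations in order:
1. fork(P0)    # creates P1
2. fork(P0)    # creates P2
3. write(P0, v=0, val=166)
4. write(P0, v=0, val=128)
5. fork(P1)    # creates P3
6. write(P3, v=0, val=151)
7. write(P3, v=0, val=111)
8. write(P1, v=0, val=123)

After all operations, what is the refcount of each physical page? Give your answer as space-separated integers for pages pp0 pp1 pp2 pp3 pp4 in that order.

Answer: 1 4 1 1 1

Derivation:
Op 1: fork(P0) -> P1. 2 ppages; refcounts: pp0:2 pp1:2
Op 2: fork(P0) -> P2. 2 ppages; refcounts: pp0:3 pp1:3
Op 3: write(P0, v0, 166). refcount(pp0)=3>1 -> COPY to pp2. 3 ppages; refcounts: pp0:2 pp1:3 pp2:1
Op 4: write(P0, v0, 128). refcount(pp2)=1 -> write in place. 3 ppages; refcounts: pp0:2 pp1:3 pp2:1
Op 5: fork(P1) -> P3. 3 ppages; refcounts: pp0:3 pp1:4 pp2:1
Op 6: write(P3, v0, 151). refcount(pp0)=3>1 -> COPY to pp3. 4 ppages; refcounts: pp0:2 pp1:4 pp2:1 pp3:1
Op 7: write(P3, v0, 111). refcount(pp3)=1 -> write in place. 4 ppages; refcounts: pp0:2 pp1:4 pp2:1 pp3:1
Op 8: write(P1, v0, 123). refcount(pp0)=2>1 -> COPY to pp4. 5 ppages; refcounts: pp0:1 pp1:4 pp2:1 pp3:1 pp4:1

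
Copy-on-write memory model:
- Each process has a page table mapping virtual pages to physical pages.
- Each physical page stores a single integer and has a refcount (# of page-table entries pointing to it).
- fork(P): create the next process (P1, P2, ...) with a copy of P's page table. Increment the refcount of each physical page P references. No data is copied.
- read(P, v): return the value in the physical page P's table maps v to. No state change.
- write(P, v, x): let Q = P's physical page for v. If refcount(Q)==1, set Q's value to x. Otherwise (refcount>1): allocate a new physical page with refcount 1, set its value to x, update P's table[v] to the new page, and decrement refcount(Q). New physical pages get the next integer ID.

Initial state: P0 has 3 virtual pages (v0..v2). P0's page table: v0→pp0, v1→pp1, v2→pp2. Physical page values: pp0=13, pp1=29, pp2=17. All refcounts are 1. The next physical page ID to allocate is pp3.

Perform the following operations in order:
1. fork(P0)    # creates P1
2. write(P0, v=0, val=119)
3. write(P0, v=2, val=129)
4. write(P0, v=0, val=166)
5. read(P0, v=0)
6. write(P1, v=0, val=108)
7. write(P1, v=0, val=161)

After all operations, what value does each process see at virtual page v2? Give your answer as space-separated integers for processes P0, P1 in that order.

Op 1: fork(P0) -> P1. 3 ppages; refcounts: pp0:2 pp1:2 pp2:2
Op 2: write(P0, v0, 119). refcount(pp0)=2>1 -> COPY to pp3. 4 ppages; refcounts: pp0:1 pp1:2 pp2:2 pp3:1
Op 3: write(P0, v2, 129). refcount(pp2)=2>1 -> COPY to pp4. 5 ppages; refcounts: pp0:1 pp1:2 pp2:1 pp3:1 pp4:1
Op 4: write(P0, v0, 166). refcount(pp3)=1 -> write in place. 5 ppages; refcounts: pp0:1 pp1:2 pp2:1 pp3:1 pp4:1
Op 5: read(P0, v0) -> 166. No state change.
Op 6: write(P1, v0, 108). refcount(pp0)=1 -> write in place. 5 ppages; refcounts: pp0:1 pp1:2 pp2:1 pp3:1 pp4:1
Op 7: write(P1, v0, 161). refcount(pp0)=1 -> write in place. 5 ppages; refcounts: pp0:1 pp1:2 pp2:1 pp3:1 pp4:1
P0: v2 -> pp4 = 129
P1: v2 -> pp2 = 17

Answer: 129 17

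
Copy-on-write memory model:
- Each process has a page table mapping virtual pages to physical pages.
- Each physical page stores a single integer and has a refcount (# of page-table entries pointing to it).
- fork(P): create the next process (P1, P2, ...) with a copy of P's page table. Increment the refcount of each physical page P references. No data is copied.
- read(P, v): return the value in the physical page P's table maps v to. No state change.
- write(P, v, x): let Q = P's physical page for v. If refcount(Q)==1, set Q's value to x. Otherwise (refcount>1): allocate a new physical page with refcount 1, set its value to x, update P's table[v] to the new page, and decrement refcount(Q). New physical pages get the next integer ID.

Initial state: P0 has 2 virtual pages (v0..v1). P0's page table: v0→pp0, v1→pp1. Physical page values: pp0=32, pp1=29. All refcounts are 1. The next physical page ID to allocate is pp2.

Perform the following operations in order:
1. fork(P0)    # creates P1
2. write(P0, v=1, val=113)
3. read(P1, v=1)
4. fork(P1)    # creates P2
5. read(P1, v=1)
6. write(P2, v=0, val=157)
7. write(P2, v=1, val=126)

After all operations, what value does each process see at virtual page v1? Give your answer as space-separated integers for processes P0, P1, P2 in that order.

Answer: 113 29 126

Derivation:
Op 1: fork(P0) -> P1. 2 ppages; refcounts: pp0:2 pp1:2
Op 2: write(P0, v1, 113). refcount(pp1)=2>1 -> COPY to pp2. 3 ppages; refcounts: pp0:2 pp1:1 pp2:1
Op 3: read(P1, v1) -> 29. No state change.
Op 4: fork(P1) -> P2. 3 ppages; refcounts: pp0:3 pp1:2 pp2:1
Op 5: read(P1, v1) -> 29. No state change.
Op 6: write(P2, v0, 157). refcount(pp0)=3>1 -> COPY to pp3. 4 ppages; refcounts: pp0:2 pp1:2 pp2:1 pp3:1
Op 7: write(P2, v1, 126). refcount(pp1)=2>1 -> COPY to pp4. 5 ppages; refcounts: pp0:2 pp1:1 pp2:1 pp3:1 pp4:1
P0: v1 -> pp2 = 113
P1: v1 -> pp1 = 29
P2: v1 -> pp4 = 126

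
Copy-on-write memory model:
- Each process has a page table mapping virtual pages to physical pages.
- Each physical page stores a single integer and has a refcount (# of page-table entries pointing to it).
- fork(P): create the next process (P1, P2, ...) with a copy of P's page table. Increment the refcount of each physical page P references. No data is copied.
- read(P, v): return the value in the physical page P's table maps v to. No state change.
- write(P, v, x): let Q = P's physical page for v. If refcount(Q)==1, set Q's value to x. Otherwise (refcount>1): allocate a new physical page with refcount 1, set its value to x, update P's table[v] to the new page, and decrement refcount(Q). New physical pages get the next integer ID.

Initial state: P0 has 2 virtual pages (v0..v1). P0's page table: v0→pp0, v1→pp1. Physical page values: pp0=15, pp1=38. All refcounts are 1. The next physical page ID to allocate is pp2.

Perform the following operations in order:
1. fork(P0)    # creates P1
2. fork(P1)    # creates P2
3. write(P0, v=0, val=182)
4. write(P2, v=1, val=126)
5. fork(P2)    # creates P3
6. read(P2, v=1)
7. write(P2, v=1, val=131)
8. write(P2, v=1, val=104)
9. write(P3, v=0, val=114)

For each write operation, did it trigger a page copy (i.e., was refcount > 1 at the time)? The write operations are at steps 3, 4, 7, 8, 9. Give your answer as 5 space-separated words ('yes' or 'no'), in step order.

Op 1: fork(P0) -> P1. 2 ppages; refcounts: pp0:2 pp1:2
Op 2: fork(P1) -> P2. 2 ppages; refcounts: pp0:3 pp1:3
Op 3: write(P0, v0, 182). refcount(pp0)=3>1 -> COPY to pp2. 3 ppages; refcounts: pp0:2 pp1:3 pp2:1
Op 4: write(P2, v1, 126). refcount(pp1)=3>1 -> COPY to pp3. 4 ppages; refcounts: pp0:2 pp1:2 pp2:1 pp3:1
Op 5: fork(P2) -> P3. 4 ppages; refcounts: pp0:3 pp1:2 pp2:1 pp3:2
Op 6: read(P2, v1) -> 126. No state change.
Op 7: write(P2, v1, 131). refcount(pp3)=2>1 -> COPY to pp4. 5 ppages; refcounts: pp0:3 pp1:2 pp2:1 pp3:1 pp4:1
Op 8: write(P2, v1, 104). refcount(pp4)=1 -> write in place. 5 ppages; refcounts: pp0:3 pp1:2 pp2:1 pp3:1 pp4:1
Op 9: write(P3, v0, 114). refcount(pp0)=3>1 -> COPY to pp5. 6 ppages; refcounts: pp0:2 pp1:2 pp2:1 pp3:1 pp4:1 pp5:1

yes yes yes no yes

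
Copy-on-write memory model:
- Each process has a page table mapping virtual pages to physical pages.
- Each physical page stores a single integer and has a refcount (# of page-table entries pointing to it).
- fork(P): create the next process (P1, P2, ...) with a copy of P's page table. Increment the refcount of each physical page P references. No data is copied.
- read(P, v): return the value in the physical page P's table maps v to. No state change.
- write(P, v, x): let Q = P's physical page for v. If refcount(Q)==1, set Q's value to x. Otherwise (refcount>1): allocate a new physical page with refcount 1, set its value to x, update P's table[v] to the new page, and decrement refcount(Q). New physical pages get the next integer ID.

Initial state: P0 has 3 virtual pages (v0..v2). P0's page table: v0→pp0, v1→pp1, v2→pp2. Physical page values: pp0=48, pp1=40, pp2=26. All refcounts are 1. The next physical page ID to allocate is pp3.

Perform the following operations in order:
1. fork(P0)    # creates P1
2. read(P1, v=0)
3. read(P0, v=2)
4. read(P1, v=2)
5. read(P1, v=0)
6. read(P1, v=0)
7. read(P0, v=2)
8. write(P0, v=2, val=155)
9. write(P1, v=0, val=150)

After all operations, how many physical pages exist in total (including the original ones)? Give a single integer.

Answer: 5

Derivation:
Op 1: fork(P0) -> P1. 3 ppages; refcounts: pp0:2 pp1:2 pp2:2
Op 2: read(P1, v0) -> 48. No state change.
Op 3: read(P0, v2) -> 26. No state change.
Op 4: read(P1, v2) -> 26. No state change.
Op 5: read(P1, v0) -> 48. No state change.
Op 6: read(P1, v0) -> 48. No state change.
Op 7: read(P0, v2) -> 26. No state change.
Op 8: write(P0, v2, 155). refcount(pp2)=2>1 -> COPY to pp3. 4 ppages; refcounts: pp0:2 pp1:2 pp2:1 pp3:1
Op 9: write(P1, v0, 150). refcount(pp0)=2>1 -> COPY to pp4. 5 ppages; refcounts: pp0:1 pp1:2 pp2:1 pp3:1 pp4:1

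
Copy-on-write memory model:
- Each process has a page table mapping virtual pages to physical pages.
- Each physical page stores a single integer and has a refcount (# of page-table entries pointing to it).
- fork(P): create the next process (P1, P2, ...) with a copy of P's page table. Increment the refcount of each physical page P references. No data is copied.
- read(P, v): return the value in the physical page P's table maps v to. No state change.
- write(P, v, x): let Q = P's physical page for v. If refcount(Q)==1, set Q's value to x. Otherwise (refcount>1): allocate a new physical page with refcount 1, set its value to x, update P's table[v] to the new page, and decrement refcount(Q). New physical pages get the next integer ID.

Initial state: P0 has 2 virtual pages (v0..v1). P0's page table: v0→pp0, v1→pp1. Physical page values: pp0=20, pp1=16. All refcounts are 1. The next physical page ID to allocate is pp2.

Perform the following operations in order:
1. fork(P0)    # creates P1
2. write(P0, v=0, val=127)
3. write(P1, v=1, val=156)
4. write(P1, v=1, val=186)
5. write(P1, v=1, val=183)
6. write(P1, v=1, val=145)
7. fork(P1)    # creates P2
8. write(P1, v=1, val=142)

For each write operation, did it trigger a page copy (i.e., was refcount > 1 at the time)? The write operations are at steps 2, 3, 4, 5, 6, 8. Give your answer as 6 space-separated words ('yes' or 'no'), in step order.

Op 1: fork(P0) -> P1. 2 ppages; refcounts: pp0:2 pp1:2
Op 2: write(P0, v0, 127). refcount(pp0)=2>1 -> COPY to pp2. 3 ppages; refcounts: pp0:1 pp1:2 pp2:1
Op 3: write(P1, v1, 156). refcount(pp1)=2>1 -> COPY to pp3. 4 ppages; refcounts: pp0:1 pp1:1 pp2:1 pp3:1
Op 4: write(P1, v1, 186). refcount(pp3)=1 -> write in place. 4 ppages; refcounts: pp0:1 pp1:1 pp2:1 pp3:1
Op 5: write(P1, v1, 183). refcount(pp3)=1 -> write in place. 4 ppages; refcounts: pp0:1 pp1:1 pp2:1 pp3:1
Op 6: write(P1, v1, 145). refcount(pp3)=1 -> write in place. 4 ppages; refcounts: pp0:1 pp1:1 pp2:1 pp3:1
Op 7: fork(P1) -> P2. 4 ppages; refcounts: pp0:2 pp1:1 pp2:1 pp3:2
Op 8: write(P1, v1, 142). refcount(pp3)=2>1 -> COPY to pp4. 5 ppages; refcounts: pp0:2 pp1:1 pp2:1 pp3:1 pp4:1

yes yes no no no yes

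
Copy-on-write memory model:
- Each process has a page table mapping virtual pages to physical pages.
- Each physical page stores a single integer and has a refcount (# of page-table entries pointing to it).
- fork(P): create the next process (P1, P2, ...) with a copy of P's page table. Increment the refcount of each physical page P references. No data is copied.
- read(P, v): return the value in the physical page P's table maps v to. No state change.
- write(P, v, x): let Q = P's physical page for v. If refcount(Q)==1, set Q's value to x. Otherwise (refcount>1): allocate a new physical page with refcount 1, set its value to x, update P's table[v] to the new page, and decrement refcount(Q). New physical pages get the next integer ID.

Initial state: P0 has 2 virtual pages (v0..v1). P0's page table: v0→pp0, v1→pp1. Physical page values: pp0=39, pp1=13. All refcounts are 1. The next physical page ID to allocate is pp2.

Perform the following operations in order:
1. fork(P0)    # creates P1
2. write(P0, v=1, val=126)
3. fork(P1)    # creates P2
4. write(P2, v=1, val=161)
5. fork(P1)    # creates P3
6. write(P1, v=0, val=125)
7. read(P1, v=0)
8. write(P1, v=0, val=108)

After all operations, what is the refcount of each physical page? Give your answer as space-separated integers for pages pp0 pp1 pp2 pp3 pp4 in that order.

Answer: 3 2 1 1 1

Derivation:
Op 1: fork(P0) -> P1. 2 ppages; refcounts: pp0:2 pp1:2
Op 2: write(P0, v1, 126). refcount(pp1)=2>1 -> COPY to pp2. 3 ppages; refcounts: pp0:2 pp1:1 pp2:1
Op 3: fork(P1) -> P2. 3 ppages; refcounts: pp0:3 pp1:2 pp2:1
Op 4: write(P2, v1, 161). refcount(pp1)=2>1 -> COPY to pp3. 4 ppages; refcounts: pp0:3 pp1:1 pp2:1 pp3:1
Op 5: fork(P1) -> P3. 4 ppages; refcounts: pp0:4 pp1:2 pp2:1 pp3:1
Op 6: write(P1, v0, 125). refcount(pp0)=4>1 -> COPY to pp4. 5 ppages; refcounts: pp0:3 pp1:2 pp2:1 pp3:1 pp4:1
Op 7: read(P1, v0) -> 125. No state change.
Op 8: write(P1, v0, 108). refcount(pp4)=1 -> write in place. 5 ppages; refcounts: pp0:3 pp1:2 pp2:1 pp3:1 pp4:1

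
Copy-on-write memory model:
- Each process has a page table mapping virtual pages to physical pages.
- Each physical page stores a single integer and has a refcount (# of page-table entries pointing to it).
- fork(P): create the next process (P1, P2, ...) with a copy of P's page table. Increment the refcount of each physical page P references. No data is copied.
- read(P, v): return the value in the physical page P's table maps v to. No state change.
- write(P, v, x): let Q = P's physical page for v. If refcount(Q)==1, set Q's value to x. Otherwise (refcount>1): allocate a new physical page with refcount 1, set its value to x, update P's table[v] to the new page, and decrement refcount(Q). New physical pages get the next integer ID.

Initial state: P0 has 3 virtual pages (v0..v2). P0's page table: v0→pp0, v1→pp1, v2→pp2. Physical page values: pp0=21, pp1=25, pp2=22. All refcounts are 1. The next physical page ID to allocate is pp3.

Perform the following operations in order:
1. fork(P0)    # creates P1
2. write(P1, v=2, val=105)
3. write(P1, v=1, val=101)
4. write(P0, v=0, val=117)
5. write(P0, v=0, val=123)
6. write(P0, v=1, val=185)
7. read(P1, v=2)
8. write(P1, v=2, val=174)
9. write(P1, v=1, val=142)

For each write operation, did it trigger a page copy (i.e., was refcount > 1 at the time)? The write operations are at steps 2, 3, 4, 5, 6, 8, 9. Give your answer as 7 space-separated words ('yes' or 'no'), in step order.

Op 1: fork(P0) -> P1. 3 ppages; refcounts: pp0:2 pp1:2 pp2:2
Op 2: write(P1, v2, 105). refcount(pp2)=2>1 -> COPY to pp3. 4 ppages; refcounts: pp0:2 pp1:2 pp2:1 pp3:1
Op 3: write(P1, v1, 101). refcount(pp1)=2>1 -> COPY to pp4. 5 ppages; refcounts: pp0:2 pp1:1 pp2:1 pp3:1 pp4:1
Op 4: write(P0, v0, 117). refcount(pp0)=2>1 -> COPY to pp5. 6 ppages; refcounts: pp0:1 pp1:1 pp2:1 pp3:1 pp4:1 pp5:1
Op 5: write(P0, v0, 123). refcount(pp5)=1 -> write in place. 6 ppages; refcounts: pp0:1 pp1:1 pp2:1 pp3:1 pp4:1 pp5:1
Op 6: write(P0, v1, 185). refcount(pp1)=1 -> write in place. 6 ppages; refcounts: pp0:1 pp1:1 pp2:1 pp3:1 pp4:1 pp5:1
Op 7: read(P1, v2) -> 105. No state change.
Op 8: write(P1, v2, 174). refcount(pp3)=1 -> write in place. 6 ppages; refcounts: pp0:1 pp1:1 pp2:1 pp3:1 pp4:1 pp5:1
Op 9: write(P1, v1, 142). refcount(pp4)=1 -> write in place. 6 ppages; refcounts: pp0:1 pp1:1 pp2:1 pp3:1 pp4:1 pp5:1

yes yes yes no no no no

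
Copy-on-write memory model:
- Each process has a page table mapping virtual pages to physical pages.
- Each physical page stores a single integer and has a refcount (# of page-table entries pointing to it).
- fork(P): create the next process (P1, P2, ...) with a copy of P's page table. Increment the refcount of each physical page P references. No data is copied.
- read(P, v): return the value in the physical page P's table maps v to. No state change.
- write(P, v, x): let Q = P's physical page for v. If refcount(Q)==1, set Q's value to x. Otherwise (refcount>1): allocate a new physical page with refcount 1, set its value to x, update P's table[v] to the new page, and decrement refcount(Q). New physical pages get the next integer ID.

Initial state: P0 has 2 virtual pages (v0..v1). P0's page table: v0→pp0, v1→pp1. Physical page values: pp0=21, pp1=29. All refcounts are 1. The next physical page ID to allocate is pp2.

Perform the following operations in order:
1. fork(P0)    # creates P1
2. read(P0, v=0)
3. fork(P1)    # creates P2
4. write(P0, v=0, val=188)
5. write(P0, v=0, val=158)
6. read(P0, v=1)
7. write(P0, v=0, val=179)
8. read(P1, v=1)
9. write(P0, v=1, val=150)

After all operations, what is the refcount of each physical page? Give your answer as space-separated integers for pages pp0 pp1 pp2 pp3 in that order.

Op 1: fork(P0) -> P1. 2 ppages; refcounts: pp0:2 pp1:2
Op 2: read(P0, v0) -> 21. No state change.
Op 3: fork(P1) -> P2. 2 ppages; refcounts: pp0:3 pp1:3
Op 4: write(P0, v0, 188). refcount(pp0)=3>1 -> COPY to pp2. 3 ppages; refcounts: pp0:2 pp1:3 pp2:1
Op 5: write(P0, v0, 158). refcount(pp2)=1 -> write in place. 3 ppages; refcounts: pp0:2 pp1:3 pp2:1
Op 6: read(P0, v1) -> 29. No state change.
Op 7: write(P0, v0, 179). refcount(pp2)=1 -> write in place. 3 ppages; refcounts: pp0:2 pp1:3 pp2:1
Op 8: read(P1, v1) -> 29. No state change.
Op 9: write(P0, v1, 150). refcount(pp1)=3>1 -> COPY to pp3. 4 ppages; refcounts: pp0:2 pp1:2 pp2:1 pp3:1

Answer: 2 2 1 1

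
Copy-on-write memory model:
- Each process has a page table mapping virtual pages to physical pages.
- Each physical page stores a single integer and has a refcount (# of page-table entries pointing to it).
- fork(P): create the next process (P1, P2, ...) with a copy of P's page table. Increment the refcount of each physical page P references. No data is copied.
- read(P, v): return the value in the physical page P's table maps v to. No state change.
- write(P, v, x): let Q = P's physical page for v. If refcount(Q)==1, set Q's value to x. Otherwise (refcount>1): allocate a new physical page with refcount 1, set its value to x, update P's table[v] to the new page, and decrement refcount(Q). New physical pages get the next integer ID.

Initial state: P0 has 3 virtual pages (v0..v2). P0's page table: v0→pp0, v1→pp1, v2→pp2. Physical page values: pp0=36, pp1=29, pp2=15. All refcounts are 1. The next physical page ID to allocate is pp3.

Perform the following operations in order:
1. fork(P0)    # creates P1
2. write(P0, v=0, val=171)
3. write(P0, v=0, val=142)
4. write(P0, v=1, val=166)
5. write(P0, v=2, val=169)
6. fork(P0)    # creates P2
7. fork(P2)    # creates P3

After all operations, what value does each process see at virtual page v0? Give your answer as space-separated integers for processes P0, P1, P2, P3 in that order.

Op 1: fork(P0) -> P1. 3 ppages; refcounts: pp0:2 pp1:2 pp2:2
Op 2: write(P0, v0, 171). refcount(pp0)=2>1 -> COPY to pp3. 4 ppages; refcounts: pp0:1 pp1:2 pp2:2 pp3:1
Op 3: write(P0, v0, 142). refcount(pp3)=1 -> write in place. 4 ppages; refcounts: pp0:1 pp1:2 pp2:2 pp3:1
Op 4: write(P0, v1, 166). refcount(pp1)=2>1 -> COPY to pp4. 5 ppages; refcounts: pp0:1 pp1:1 pp2:2 pp3:1 pp4:1
Op 5: write(P0, v2, 169). refcount(pp2)=2>1 -> COPY to pp5. 6 ppages; refcounts: pp0:1 pp1:1 pp2:1 pp3:1 pp4:1 pp5:1
Op 6: fork(P0) -> P2. 6 ppages; refcounts: pp0:1 pp1:1 pp2:1 pp3:2 pp4:2 pp5:2
Op 7: fork(P2) -> P3. 6 ppages; refcounts: pp0:1 pp1:1 pp2:1 pp3:3 pp4:3 pp5:3
P0: v0 -> pp3 = 142
P1: v0 -> pp0 = 36
P2: v0 -> pp3 = 142
P3: v0 -> pp3 = 142

Answer: 142 36 142 142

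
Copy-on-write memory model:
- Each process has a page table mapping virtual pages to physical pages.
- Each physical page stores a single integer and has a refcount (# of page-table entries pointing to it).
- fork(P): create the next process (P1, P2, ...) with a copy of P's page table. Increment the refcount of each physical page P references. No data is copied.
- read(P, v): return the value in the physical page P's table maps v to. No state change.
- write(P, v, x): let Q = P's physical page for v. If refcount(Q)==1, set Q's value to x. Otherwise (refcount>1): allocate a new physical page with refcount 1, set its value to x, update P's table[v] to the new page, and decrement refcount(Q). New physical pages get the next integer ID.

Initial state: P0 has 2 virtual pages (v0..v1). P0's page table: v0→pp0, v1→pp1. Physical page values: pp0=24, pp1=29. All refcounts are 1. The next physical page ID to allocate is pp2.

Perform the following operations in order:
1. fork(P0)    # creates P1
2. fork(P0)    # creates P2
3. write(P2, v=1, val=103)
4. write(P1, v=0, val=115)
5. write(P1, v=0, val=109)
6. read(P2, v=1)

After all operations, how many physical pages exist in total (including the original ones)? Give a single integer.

Answer: 4

Derivation:
Op 1: fork(P0) -> P1. 2 ppages; refcounts: pp0:2 pp1:2
Op 2: fork(P0) -> P2. 2 ppages; refcounts: pp0:3 pp1:3
Op 3: write(P2, v1, 103). refcount(pp1)=3>1 -> COPY to pp2. 3 ppages; refcounts: pp0:3 pp1:2 pp2:1
Op 4: write(P1, v0, 115). refcount(pp0)=3>1 -> COPY to pp3. 4 ppages; refcounts: pp0:2 pp1:2 pp2:1 pp3:1
Op 5: write(P1, v0, 109). refcount(pp3)=1 -> write in place. 4 ppages; refcounts: pp0:2 pp1:2 pp2:1 pp3:1
Op 6: read(P2, v1) -> 103. No state change.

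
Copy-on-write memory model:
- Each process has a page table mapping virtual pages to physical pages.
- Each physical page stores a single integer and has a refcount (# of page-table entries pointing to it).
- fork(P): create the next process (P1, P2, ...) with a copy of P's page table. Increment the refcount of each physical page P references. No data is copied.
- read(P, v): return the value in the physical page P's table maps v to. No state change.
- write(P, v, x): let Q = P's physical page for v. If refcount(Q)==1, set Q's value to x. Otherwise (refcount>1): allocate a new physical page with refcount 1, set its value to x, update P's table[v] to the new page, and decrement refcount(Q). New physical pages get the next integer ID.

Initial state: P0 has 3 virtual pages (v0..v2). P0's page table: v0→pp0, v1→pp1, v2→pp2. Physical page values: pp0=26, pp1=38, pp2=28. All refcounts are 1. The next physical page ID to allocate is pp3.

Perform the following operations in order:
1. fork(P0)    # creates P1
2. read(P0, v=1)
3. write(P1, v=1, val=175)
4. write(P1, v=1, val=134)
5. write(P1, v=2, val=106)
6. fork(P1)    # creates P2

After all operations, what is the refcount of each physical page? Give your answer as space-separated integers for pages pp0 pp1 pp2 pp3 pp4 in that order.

Answer: 3 1 1 2 2

Derivation:
Op 1: fork(P0) -> P1. 3 ppages; refcounts: pp0:2 pp1:2 pp2:2
Op 2: read(P0, v1) -> 38. No state change.
Op 3: write(P1, v1, 175). refcount(pp1)=2>1 -> COPY to pp3. 4 ppages; refcounts: pp0:2 pp1:1 pp2:2 pp3:1
Op 4: write(P1, v1, 134). refcount(pp3)=1 -> write in place. 4 ppages; refcounts: pp0:2 pp1:1 pp2:2 pp3:1
Op 5: write(P1, v2, 106). refcount(pp2)=2>1 -> COPY to pp4. 5 ppages; refcounts: pp0:2 pp1:1 pp2:1 pp3:1 pp4:1
Op 6: fork(P1) -> P2. 5 ppages; refcounts: pp0:3 pp1:1 pp2:1 pp3:2 pp4:2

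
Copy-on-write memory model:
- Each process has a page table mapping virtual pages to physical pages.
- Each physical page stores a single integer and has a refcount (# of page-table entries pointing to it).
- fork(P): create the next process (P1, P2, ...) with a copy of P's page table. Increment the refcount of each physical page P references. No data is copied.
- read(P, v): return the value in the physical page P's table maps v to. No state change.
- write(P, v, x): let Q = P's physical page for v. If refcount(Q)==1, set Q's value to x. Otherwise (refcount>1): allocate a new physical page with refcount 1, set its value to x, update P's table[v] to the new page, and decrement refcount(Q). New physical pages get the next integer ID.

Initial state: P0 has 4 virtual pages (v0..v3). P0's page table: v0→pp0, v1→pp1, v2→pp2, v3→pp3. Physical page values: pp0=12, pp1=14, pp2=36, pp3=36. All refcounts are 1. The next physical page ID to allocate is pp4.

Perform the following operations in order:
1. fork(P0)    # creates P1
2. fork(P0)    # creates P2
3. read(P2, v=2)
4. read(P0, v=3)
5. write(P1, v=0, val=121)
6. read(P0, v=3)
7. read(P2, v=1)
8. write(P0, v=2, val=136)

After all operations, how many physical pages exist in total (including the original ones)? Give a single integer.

Op 1: fork(P0) -> P1. 4 ppages; refcounts: pp0:2 pp1:2 pp2:2 pp3:2
Op 2: fork(P0) -> P2. 4 ppages; refcounts: pp0:3 pp1:3 pp2:3 pp3:3
Op 3: read(P2, v2) -> 36. No state change.
Op 4: read(P0, v3) -> 36. No state change.
Op 5: write(P1, v0, 121). refcount(pp0)=3>1 -> COPY to pp4. 5 ppages; refcounts: pp0:2 pp1:3 pp2:3 pp3:3 pp4:1
Op 6: read(P0, v3) -> 36. No state change.
Op 7: read(P2, v1) -> 14. No state change.
Op 8: write(P0, v2, 136). refcount(pp2)=3>1 -> COPY to pp5. 6 ppages; refcounts: pp0:2 pp1:3 pp2:2 pp3:3 pp4:1 pp5:1

Answer: 6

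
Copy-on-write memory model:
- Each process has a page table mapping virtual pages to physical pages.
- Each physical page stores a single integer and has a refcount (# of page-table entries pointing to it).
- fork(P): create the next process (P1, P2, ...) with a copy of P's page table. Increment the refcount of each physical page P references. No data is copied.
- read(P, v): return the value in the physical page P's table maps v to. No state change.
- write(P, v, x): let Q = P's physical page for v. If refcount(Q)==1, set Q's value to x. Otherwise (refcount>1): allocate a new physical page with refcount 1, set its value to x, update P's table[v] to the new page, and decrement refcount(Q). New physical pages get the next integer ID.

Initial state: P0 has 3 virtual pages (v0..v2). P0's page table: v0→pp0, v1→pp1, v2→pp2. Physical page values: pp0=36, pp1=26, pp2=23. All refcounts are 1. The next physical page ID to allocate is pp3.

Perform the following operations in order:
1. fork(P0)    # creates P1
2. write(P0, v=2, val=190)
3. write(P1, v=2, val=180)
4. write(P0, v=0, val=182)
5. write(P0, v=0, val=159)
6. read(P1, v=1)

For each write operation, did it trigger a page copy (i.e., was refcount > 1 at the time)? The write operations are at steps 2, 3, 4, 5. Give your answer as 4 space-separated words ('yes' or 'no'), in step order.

Op 1: fork(P0) -> P1. 3 ppages; refcounts: pp0:2 pp1:2 pp2:2
Op 2: write(P0, v2, 190). refcount(pp2)=2>1 -> COPY to pp3. 4 ppages; refcounts: pp0:2 pp1:2 pp2:1 pp3:1
Op 3: write(P1, v2, 180). refcount(pp2)=1 -> write in place. 4 ppages; refcounts: pp0:2 pp1:2 pp2:1 pp3:1
Op 4: write(P0, v0, 182). refcount(pp0)=2>1 -> COPY to pp4. 5 ppages; refcounts: pp0:1 pp1:2 pp2:1 pp3:1 pp4:1
Op 5: write(P0, v0, 159). refcount(pp4)=1 -> write in place. 5 ppages; refcounts: pp0:1 pp1:2 pp2:1 pp3:1 pp4:1
Op 6: read(P1, v1) -> 26. No state change.

yes no yes no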